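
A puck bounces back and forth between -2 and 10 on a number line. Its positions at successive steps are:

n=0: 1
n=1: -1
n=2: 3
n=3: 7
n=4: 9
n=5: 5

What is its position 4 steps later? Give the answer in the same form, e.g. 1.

7

The value travels 4 per step and bounces off the walls at -2 and 10.
  step 6: 5 → 1
  step 7: 1 → -1
  step 8: -1 → 3
  step 9: 3 → 7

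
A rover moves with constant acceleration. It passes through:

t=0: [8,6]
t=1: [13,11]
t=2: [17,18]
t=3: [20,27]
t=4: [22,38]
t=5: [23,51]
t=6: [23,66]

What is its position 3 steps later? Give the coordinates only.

[17,123]

First differences are [+5,+5], [+4,+7], [+3,+9], [+2,+11], [+1,+13], [+0,+15]; their common second difference is [-1,+2] (constant acceleration).
step 7: [23,66] + [-1,+17] → [22,83]
step 8: [22,83] + [-2,+19] → [20,102]
step 9: [20,102] + [-3,+21] → [17,123]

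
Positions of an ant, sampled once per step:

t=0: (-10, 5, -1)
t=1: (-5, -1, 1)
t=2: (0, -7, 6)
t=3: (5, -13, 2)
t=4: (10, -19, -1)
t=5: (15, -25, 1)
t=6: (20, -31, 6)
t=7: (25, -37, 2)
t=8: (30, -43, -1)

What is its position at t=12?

First: linear, +5 per step → 50 at step 12.
Second: linear, -6 per step → -67 at step 12.
Third: cycles through -1, 1, 6, 2 every 4 steps. Step 12 lands at position 0 of the cycle → -1.

(50, -67, -1)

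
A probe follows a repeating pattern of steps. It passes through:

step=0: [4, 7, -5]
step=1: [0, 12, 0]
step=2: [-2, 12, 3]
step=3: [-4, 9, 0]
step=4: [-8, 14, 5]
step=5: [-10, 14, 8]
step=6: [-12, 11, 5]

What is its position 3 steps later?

[-20, 13, 10]

The moves between consecutive positions are [-4, +5, +5], [-2, +0, +3], [-2, -3, -3], [-4, +5, +5], [-2, +0, +3], [-2, -3, -3]; they repeat the 3-cycle [[-4, +5, +5], [-2, +0, +3], [-2, -3, -3]].
step 7: apply [-4, +5, +5] → [-16, 16, 10]
step 8: apply [-2, +0, +3] → [-18, 16, 13]
step 9: apply [-2, -3, -3] → [-20, 13, 10]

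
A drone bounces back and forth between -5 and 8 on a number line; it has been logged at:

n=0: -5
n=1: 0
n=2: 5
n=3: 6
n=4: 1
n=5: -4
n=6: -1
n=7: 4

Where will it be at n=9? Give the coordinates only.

2

The value reflects between -5 and 8, moving 5 per step.
  step 8: 4 → 7
  step 9: 7 → 2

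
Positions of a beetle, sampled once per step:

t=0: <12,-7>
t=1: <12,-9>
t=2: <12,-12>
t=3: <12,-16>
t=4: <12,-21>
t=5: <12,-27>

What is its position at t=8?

<12,-51>

First differences are <+0,-2>, <+0,-3>, <+0,-4>, <+0,-5>, <+0,-6>; their common second difference is <+0,-1> (constant acceleration).
step 6: <12,-27> + <+0,-7> → <12,-34>
step 7: <12,-34> + <+0,-8> → <12,-42>
step 8: <12,-42> + <+0,-9> → <12,-51>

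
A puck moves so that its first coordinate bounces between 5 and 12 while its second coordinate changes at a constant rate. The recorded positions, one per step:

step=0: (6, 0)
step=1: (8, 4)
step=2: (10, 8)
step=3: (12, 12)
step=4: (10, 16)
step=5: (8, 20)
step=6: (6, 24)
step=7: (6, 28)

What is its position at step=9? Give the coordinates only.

The first coordinate reflects between 5 and 12, moving 2 per step.
  step 8: 6 → 8
  step 9: 8 → 10
The second coordinate changes by +4 each step: at step 9 it is 36.

(10, 36)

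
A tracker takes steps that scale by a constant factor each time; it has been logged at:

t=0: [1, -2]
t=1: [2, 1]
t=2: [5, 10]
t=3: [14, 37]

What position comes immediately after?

The jumps are [+1, +3], [+3, +9], [+9, +27] — a geometric progression with ratio 3.
step 4: [14, 37] + [+27, +81] → [41, 118]

[41, 118]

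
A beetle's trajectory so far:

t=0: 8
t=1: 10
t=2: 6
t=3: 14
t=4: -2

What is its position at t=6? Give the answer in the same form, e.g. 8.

Consecutive displacements +2, -4, +8, -16 scale by a factor of -2 each step.
step 5: -2 + 32 → 30
step 6: 30 − 64 → -34

-34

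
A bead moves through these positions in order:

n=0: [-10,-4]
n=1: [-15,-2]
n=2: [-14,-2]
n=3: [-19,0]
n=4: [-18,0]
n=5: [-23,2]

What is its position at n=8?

[-26,4]

The moves between consecutive positions are [-5,+2], [+1,+0], [-5,+2], [+1,+0], [-5,+2]; they repeat the 2-cycle [[-5,+2], [+1,+0]].
step 6: apply [+1,+0] → [-22,2]
step 7: apply [-5,+2] → [-27,4]
step 8: apply [+1,+0] → [-26,4]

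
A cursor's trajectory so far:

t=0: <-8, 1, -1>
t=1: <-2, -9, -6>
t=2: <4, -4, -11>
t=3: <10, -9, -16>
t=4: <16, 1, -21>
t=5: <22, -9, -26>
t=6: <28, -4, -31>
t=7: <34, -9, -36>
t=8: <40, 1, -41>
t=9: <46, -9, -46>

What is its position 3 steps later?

The first coordinate changes by +6 each step, so at step 12 it is -8 + 12·(6) = 64.
The second coordinate repeats the cycle [1, -9, -4, -9] with period 4; step 12 mod 4 = 0, giving 1.
The third coordinate changes by -5 each step, so at step 12 it is -1 + 12·(-5) = -61.

<64, 1, -61>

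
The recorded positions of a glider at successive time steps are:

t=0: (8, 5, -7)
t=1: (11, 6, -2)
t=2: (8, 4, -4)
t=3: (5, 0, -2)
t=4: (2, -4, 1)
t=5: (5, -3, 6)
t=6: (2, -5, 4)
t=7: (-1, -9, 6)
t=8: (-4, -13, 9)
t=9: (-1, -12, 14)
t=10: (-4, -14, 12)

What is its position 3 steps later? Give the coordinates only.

Step-to-step displacements: (+3, +1, +5), (-3, -2, -2), (-3, -4, +2), (-3, -4, +3), (+3, +1, +5), (-3, -2, -2), (-3, -4, +2), (-3, -4, +3), (+3, +1, +5), (-3, -2, -2) — a repeating cycle of length 4.
step 11: apply (-3, -4, +2) → (-7, -18, 14)
step 12: apply (-3, -4, +3) → (-10, -22, 17)
step 13: apply (+3, +1, +5) → (-7, -21, 22)

(-7, -21, 22)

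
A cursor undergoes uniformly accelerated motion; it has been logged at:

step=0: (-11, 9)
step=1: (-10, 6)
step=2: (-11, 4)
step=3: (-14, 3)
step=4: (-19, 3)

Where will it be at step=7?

(-46, 9)

Successive displacements: (+1, -3), (-1, -2), (-3, -1), (-5, +0) — each changes by (-2, +1).
step 5: (-19, 3) + (-7, +1) → (-26, 4)
step 6: (-26, 4) + (-9, +2) → (-35, 6)
step 7: (-35, 6) + (-11, +3) → (-46, 9)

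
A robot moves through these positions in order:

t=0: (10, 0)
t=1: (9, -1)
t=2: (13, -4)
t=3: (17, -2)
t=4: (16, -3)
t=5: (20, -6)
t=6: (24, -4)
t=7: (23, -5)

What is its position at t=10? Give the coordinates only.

The moves between consecutive positions are (-1, -1), (+4, -3), (+4, +2), (-1, -1), (+4, -3), (+4, +2), (-1, -1); they repeat the 3-cycle [(-1, -1), (+4, -3), (+4, +2)].
step 8: apply (+4, -3) → (27, -8)
step 9: apply (+4, +2) → (31, -6)
step 10: apply (-1, -1) → (30, -7)

(30, -7)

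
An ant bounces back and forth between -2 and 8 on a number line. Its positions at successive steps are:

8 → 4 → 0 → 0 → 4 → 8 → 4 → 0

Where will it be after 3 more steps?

8

The value travels 4 per step and bounces off the walls at -2 and 8.
  step 8: 0 → 0
  step 9: 0 → 4
  step 10: 4 → 8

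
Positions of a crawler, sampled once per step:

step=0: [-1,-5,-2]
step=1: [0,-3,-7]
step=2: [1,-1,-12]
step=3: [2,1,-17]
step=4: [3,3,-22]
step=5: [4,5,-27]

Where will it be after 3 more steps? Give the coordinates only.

Each step adds [+1,+2,-5] to the position.
step 6: [4,5,-27] + [+1,+2,-5] → [5,7,-32]
step 7: [5,7,-32] + [+1,+2,-5] → [6,9,-37]
step 8: [6,9,-37] + [+1,+2,-5] → [7,11,-42]

[7,11,-42]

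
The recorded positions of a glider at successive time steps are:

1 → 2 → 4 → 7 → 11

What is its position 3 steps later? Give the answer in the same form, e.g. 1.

Taking differences between consecutive positions: +1, +2, +3, +4. These grow by +1 each step.
step 5: 11 + 5 → 16
step 6: 16 + 6 → 22
step 7: 22 + 7 → 29

29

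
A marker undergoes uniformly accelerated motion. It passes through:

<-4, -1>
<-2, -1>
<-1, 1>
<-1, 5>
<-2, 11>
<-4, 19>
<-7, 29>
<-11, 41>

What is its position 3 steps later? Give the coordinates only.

Successive displacements: <+2, +0>, <+1, +2>, <+0, +4>, <-1, +6>, <-2, +8>, <-3, +10>, <-4, +12> — each changes by <-1, +2>.
step 8: <-11, 41> + <-5, +14> → <-16, 55>
step 9: <-16, 55> + <-6, +16> → <-22, 71>
step 10: <-22, 71> + <-7, +18> → <-29, 89>

<-29, 89>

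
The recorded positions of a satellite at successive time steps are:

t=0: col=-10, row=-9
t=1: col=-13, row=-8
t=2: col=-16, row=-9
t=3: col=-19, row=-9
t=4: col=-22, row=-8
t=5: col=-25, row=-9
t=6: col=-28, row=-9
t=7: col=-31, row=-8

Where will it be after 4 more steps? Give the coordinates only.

col=-43, row=-9

Col: linear, -3 per step → -43 at step 11.
Row: cycles through -9, -8, -9 every 3 steps. Step 11 lands at position 2 of the cycle → -9.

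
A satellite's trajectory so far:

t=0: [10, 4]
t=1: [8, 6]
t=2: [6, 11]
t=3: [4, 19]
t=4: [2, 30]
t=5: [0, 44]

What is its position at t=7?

[-4, 81]

Taking differences between consecutive positions: [-2, +2], [-2, +5], [-2, +8], [-2, +11], [-2, +14]. These grow by [+0, +3] each step.
step 6: [0, 44] + [-2, +17] → [-2, 61]
step 7: [-2, 61] + [-2, +20] → [-4, 81]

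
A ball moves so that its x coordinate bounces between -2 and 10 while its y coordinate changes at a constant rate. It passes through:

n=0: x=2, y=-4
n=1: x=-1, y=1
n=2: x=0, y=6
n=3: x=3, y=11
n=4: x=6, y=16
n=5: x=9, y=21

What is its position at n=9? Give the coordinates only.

The x coordinate travels 3 per step and bounces off the walls at -2 and 10.
  step 6: 9 → 8
  step 7: 8 → 5
  step 8: 5 → 2
  step 9: 2 → -1
The y coordinate changes by +5 each step: at step 9 it is 41.

x=-1, y=41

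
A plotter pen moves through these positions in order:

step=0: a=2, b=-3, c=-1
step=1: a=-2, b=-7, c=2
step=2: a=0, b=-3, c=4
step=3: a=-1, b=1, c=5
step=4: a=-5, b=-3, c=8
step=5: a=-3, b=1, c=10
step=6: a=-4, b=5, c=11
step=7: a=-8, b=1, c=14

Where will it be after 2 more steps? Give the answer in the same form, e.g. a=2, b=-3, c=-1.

a=-7, b=9, c=17

The moves between consecutive positions are (-4,-4,+3), (+2,+4,+2), (-1,+4,+1), (-4,-4,+3), (+2,+4,+2), (-1,+4,+1), (-4,-4,+3); they repeat the 3-cycle [(-4,-4,+3), (+2,+4,+2), (-1,+4,+1)].
step 8: apply (+2,+4,+2) → a=-6, b=5, c=16
step 9: apply (-1,+4,+1) → a=-7, b=9, c=17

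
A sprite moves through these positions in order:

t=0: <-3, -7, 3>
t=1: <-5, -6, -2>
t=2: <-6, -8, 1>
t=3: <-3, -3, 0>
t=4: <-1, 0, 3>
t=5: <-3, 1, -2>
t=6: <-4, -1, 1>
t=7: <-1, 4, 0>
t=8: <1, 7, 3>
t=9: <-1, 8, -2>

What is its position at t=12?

<3, 14, 3>

The moves between consecutive positions are <-2, +1, -5>, <-1, -2, +3>, <+3, +5, -1>, <+2, +3, +3>, <-2, +1, -5>, <-1, -2, +3>, <+3, +5, -1>, <+2, +3, +3>, <-2, +1, -5>; they repeat the 4-cycle [<-2, +1, -5>, <-1, -2, +3>, <+3, +5, -1>, <+2, +3, +3>].
step 10: apply <-1, -2, +3> → <-2, 6, 1>
step 11: apply <+3, +5, -1> → <1, 11, 0>
step 12: apply <+2, +3, +3> → <3, 14, 3>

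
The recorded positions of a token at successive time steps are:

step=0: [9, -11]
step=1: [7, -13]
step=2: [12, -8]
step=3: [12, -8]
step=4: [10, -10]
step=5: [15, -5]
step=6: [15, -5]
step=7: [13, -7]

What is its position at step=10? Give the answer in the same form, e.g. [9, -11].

Step-to-step displacements: [-2, -2], [+5, +5], [+0, +0], [-2, -2], [+5, +5], [+0, +0], [-2, -2] — a repeating cycle of length 3.
step 8: apply [+5, +5] → [18, -2]
step 9: apply [+0, +0] → [18, -2]
step 10: apply [-2, -2] → [16, -4]

[16, -4]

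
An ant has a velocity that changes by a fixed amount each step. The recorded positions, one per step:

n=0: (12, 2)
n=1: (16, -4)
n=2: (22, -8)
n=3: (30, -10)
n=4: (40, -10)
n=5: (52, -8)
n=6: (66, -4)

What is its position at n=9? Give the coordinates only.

(120, 20)

Successive displacements: (+4, -6), (+6, -4), (+8, -2), (+10, +0), (+12, +2), (+14, +4) — each changes by (+2, +2).
step 7: (66, -4) + (+16, +6) → (82, 2)
step 8: (82, 2) + (+18, +8) → (100, 10)
step 9: (100, 10) + (+20, +10) → (120, 20)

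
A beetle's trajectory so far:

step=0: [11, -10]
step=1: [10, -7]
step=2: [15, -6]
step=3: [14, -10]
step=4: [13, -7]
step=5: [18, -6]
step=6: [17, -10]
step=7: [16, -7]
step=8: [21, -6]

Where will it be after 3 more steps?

[24, -6]

Step-to-step displacements: [-1, +3], [+5, +1], [-1, -4], [-1, +3], [+5, +1], [-1, -4], [-1, +3], [+5, +1] — a repeating cycle of length 3.
step 9: apply [-1, -4] → [20, -10]
step 10: apply [-1, +3] → [19, -7]
step 11: apply [+5, +1] → [24, -6]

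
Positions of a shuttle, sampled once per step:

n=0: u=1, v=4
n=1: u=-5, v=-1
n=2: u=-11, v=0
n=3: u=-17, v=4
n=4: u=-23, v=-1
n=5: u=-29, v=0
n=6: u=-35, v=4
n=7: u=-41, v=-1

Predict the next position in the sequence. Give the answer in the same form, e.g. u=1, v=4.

U: linear, -6 per step → -47 at step 8.
V: cycles through 4, -1, 0 every 3 steps. Step 8 lands at position 2 of the cycle → 0.

u=-47, v=0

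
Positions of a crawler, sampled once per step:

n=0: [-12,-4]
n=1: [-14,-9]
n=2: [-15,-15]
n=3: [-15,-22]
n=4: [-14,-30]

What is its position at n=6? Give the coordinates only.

First differences are [-2,-5], [-1,-6], [+0,-7], [+1,-8]; their common second difference is [+1,-1] (constant acceleration).
step 5: [-14,-30] + [+2,-9] → [-12,-39]
step 6: [-12,-39] + [+3,-10] → [-9,-49]

[-9,-49]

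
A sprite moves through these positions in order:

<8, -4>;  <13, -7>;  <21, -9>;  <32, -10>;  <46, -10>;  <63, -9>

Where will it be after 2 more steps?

First differences are <+5, -3>, <+8, -2>, <+11, -1>, <+14, +0>, <+17, +1>; their common second difference is <+3, +1> (constant acceleration).
step 6: <63, -9> + <+20, +2> → <83, -7>
step 7: <83, -7> + <+23, +3> → <106, -4>

<106, -4>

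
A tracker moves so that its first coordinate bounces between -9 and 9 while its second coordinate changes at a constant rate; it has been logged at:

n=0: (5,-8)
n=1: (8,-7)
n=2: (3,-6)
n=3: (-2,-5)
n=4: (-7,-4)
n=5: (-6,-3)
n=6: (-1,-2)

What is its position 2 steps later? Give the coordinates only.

The first coordinate reflects between -9 and 9, moving 5 per step.
  step 7: -1 → 4
  step 8: 4 → 9
The second coordinate changes by +1 each step: at step 8 it is 0.

(9,0)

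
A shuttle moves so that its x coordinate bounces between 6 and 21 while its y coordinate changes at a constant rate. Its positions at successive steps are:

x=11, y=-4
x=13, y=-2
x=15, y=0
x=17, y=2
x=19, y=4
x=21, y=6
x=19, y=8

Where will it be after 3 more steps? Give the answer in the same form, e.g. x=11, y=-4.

x=13, y=14

The x coordinate travels 2 per step and bounces off the walls at 6 and 21.
  step 7: 19 → 17
  step 8: 17 → 15
  step 9: 15 → 13
The y coordinate changes by +2 each step: at step 9 it is 14.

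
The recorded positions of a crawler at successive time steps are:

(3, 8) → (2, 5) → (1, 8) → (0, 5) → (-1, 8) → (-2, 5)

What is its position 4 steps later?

The first coordinate changes by -1 each step, so at step 9 it is 3 + 9·(-1) = -6.
The second coordinate repeats the cycle [8, 5] with period 2; step 9 mod 2 = 1, giving 5.

(-6, 5)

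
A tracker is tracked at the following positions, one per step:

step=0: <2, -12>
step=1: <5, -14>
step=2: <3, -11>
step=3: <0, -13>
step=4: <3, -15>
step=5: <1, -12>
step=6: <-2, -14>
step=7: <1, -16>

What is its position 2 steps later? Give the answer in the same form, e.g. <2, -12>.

Differencing gives <+3, -2>, <-2, +3>, <-3, -2>, <+3, -2>, <-2, +3>, <-3, -2>, <+3, -2>. This is the pattern <+3, -2>, <-2, +3>, <-3, -2> repeated.
step 8: apply <-2, +3> → <-1, -13>
step 9: apply <-3, -2> → <-4, -15>

<-4, -15>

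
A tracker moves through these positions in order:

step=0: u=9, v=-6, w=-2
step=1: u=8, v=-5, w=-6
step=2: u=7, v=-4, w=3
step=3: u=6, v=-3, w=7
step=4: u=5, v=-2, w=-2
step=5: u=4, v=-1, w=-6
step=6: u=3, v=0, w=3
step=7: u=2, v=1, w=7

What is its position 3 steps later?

u=-1, v=4, w=3

U: linear, -1 per step → -1 at step 10.
V: linear, +1 per step → 4 at step 10.
W: cycles through -2, -6, 3, 7 every 4 steps. Step 10 lands at position 2 of the cycle → 3.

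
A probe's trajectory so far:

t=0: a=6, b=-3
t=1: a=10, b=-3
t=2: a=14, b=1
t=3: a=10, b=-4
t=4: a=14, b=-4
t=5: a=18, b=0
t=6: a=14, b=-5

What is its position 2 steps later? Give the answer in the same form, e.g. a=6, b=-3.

The moves between consecutive positions are (+4, +0), (+4, +4), (-4, -5), (+4, +0), (+4, +4), (-4, -5); they repeat the 3-cycle [(+4, +0), (+4, +4), (-4, -5)].
step 7: apply (+4, +0) → a=18, b=-5
step 8: apply (+4, +4) → a=22, b=-1

a=22, b=-1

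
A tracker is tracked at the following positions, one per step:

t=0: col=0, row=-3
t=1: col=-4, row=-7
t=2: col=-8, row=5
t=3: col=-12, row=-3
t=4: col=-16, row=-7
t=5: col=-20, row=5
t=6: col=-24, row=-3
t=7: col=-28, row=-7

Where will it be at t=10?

Col: linear, -4 per step → -40 at step 10.
Row: cycles through -3, -7, 5 every 3 steps. Step 10 lands at position 1 of the cycle → -7.

col=-40, row=-7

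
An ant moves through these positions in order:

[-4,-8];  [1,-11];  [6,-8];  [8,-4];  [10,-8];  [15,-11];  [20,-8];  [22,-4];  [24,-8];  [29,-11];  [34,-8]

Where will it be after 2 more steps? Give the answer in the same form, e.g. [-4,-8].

[38,-8]

The moves between consecutive positions are [+5,-3], [+5,+3], [+2,+4], [+2,-4], [+5,-3], [+5,+3], [+2,+4], [+2,-4], [+5,-3], [+5,+3]; they repeat the 4-cycle [[+5,-3], [+5,+3], [+2,+4], [+2,-4]].
step 11: apply [+2,+4] → [36,-4]
step 12: apply [+2,-4] → [38,-8]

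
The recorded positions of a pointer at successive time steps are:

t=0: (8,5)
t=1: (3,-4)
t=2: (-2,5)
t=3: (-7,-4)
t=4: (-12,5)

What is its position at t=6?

(-22,5)

First: linear, -5 per step → -22 at step 6.
Second: cycles through 5, -4 every 2 steps. Step 6 lands at position 0 of the cycle → 5.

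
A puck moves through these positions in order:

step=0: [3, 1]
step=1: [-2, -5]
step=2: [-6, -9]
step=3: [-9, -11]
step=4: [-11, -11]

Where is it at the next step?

First differences are [-5, -6], [-4, -4], [-3, -2], [-2, +0]; their common second difference is [+1, +2] (constant acceleration).
step 5: [-11, -11] + [-1, +2] → [-12, -9]

[-12, -9]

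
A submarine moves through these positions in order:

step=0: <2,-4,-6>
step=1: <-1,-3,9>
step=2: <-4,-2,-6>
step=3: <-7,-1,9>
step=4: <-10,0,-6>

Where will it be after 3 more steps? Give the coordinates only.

First: linear, -3 per step → -19 at step 7.
Second: linear, +1 per step → 3 at step 7.
Third: cycles through -6, 9 every 2 steps. Step 7 lands at position 1 of the cycle → 9.

<-19,3,9>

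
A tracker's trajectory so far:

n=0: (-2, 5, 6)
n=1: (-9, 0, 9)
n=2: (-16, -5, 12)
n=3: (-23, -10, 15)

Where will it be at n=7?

(-51, -30, 27)

The position changes by (-7, -5, +3) every step.
step 4: (-23, -10, 15) + (-7, -5, +3) → (-30, -15, 18)
step 5: (-30, -15, 18) + (-7, -5, +3) → (-37, -20, 21)
step 6: (-37, -20, 21) + (-7, -5, +3) → (-44, -25, 24)
step 7: (-44, -25, 24) + (-7, -5, +3) → (-51, -30, 27)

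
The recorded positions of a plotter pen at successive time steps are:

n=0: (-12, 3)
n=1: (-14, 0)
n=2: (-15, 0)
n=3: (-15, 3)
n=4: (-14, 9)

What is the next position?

(-12, 18)

Successive displacements: (-2, -3), (-1, +0), (+0, +3), (+1, +6) — each changes by (+1, +3).
step 5: (-14, 9) + (+2, +9) → (-12, 18)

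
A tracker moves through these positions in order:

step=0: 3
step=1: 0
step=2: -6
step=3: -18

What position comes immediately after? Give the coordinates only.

-42

Consecutive displacements -3, -6, -12 scale by a factor of 2 each step.
step 4: -18 − 24 → -42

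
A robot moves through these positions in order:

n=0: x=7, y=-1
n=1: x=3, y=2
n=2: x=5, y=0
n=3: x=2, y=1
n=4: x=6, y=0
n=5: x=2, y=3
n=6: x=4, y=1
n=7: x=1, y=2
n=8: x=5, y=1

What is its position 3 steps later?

Differencing gives (-4, +3), (+2, -2), (-3, +1), (+4, -1), (-4, +3), (+2, -2), (-3, +1), (+4, -1). This is the pattern (-4, +3), (+2, -2), (-3, +1), (+4, -1) repeated.
step 9: apply (-4, +3) → x=1, y=4
step 10: apply (+2, -2) → x=3, y=2
step 11: apply (-3, +1) → x=0, y=3

x=0, y=3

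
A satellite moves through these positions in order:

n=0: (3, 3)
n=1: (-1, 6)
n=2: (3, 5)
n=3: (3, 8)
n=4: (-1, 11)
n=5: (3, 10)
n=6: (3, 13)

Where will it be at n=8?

(3, 15)

The moves between consecutive positions are (-4, +3), (+4, -1), (+0, +3), (-4, +3), (+4, -1), (+0, +3); they repeat the 3-cycle [(-4, +3), (+4, -1), (+0, +3)].
step 7: apply (-4, +3) → (-1, 16)
step 8: apply (+4, -1) → (3, 15)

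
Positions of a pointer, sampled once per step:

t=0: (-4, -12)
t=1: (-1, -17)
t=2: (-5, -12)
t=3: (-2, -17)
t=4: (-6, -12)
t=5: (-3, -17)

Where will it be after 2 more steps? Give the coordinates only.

The moves between consecutive positions are (+3, -5), (-4, +5), (+3, -5), (-4, +5), (+3, -5); they repeat the 2-cycle [(+3, -5), (-4, +5)].
step 6: apply (-4, +5) → (-7, -12)
step 7: apply (+3, -5) → (-4, -17)

(-4, -17)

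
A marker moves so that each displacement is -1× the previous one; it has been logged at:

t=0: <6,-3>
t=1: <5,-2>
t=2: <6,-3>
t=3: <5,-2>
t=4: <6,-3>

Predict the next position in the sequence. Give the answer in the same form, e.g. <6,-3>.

The jumps are <-1,+1>, <+1,-1>, <-1,+1>, <+1,-1> — a geometric progression with ratio -1.
step 5: <6,-3> + <-1,+1> → <5,-2>

<5,-2>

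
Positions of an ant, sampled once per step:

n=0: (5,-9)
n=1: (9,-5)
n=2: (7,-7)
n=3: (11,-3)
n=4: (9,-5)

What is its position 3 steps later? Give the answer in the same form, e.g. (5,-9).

(15,1)

Step-to-step displacements: (+4,+4), (-2,-2), (+4,+4), (-2,-2) — a repeating cycle of length 2.
step 5: apply (+4,+4) → (13,-1)
step 6: apply (-2,-2) → (11,-3)
step 7: apply (+4,+4) → (15,1)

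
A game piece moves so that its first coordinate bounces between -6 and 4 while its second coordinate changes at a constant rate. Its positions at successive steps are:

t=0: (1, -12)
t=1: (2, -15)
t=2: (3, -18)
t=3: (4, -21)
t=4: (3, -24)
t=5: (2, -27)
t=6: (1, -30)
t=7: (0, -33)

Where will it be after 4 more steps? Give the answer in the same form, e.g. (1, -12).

The first coordinate reflects between -6 and 4, moving 1 per step.
  step 8: 0 → -1
  step 9: -1 → -2
  step 10: -2 → -3
  step 11: -3 → -4
The second coordinate changes by -3 each step: at step 11 it is -45.

(-4, -45)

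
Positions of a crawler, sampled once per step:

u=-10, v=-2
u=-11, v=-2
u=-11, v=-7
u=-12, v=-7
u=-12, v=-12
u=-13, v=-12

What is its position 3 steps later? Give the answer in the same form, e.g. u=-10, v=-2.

Differencing gives (-1, +0), (+0, -5), (-1, +0), (+0, -5), (-1, +0). This is the pattern (-1, +0), (+0, -5) repeated.
step 6: apply (+0, -5) → u=-13, v=-17
step 7: apply (-1, +0) → u=-14, v=-17
step 8: apply (+0, -5) → u=-14, v=-22

u=-14, v=-22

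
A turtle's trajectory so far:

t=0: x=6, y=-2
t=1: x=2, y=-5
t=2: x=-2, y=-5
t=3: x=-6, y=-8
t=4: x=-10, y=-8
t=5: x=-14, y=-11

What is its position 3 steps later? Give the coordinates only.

The moves between consecutive positions are (-4,-3), (-4,+0), (-4,-3), (-4,+0), (-4,-3); they repeat the 2-cycle [(-4,-3), (-4,+0)].
step 6: apply (-4,+0) → x=-18, y=-11
step 7: apply (-4,-3) → x=-22, y=-14
step 8: apply (-4,+0) → x=-26, y=-14

x=-26, y=-14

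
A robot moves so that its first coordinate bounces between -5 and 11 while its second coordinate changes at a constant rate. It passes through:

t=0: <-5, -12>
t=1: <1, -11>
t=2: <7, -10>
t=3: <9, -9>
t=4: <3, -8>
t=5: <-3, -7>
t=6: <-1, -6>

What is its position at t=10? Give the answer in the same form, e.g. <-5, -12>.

The first coordinate reflects between -5 and 11, moving 6 per step.
  step 7: -1 → 5
  step 8: 5 → 11
  step 9: 11 → 5
  step 10: 5 → -1
The second coordinate changes by +1 each step: at step 10 it is -2.

<-1, -2>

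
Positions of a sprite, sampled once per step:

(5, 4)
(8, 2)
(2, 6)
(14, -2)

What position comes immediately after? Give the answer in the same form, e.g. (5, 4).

The jumps are (+3, -2), (-6, +4), (+12, -8) — a geometric progression with ratio -2.
step 4: (14, -2) + (-24, +16) → (-10, 14)

(-10, 14)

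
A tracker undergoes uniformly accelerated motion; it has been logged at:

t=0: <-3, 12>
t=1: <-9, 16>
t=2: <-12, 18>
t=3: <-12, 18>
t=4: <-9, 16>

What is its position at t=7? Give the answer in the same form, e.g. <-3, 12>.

<18, -2>

First differences are <-6, +4>, <-3, +2>, <+0, +0>, <+3, -2>; their common second difference is <+3, -2> (constant acceleration).
step 5: <-9, 16> + <+6, -4> → <-3, 12>
step 6: <-3, 12> + <+9, -6> → <6, 6>
step 7: <6, 6> + <+12, -8> → <18, -2>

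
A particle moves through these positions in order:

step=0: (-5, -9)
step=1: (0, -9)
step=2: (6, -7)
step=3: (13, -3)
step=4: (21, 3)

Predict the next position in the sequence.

Taking differences between consecutive positions: (+5, +0), (+6, +2), (+7, +4), (+8, +6). These grow by (+1, +2) each step.
step 5: (21, 3) + (+9, +8) → (30, 11)

(30, 11)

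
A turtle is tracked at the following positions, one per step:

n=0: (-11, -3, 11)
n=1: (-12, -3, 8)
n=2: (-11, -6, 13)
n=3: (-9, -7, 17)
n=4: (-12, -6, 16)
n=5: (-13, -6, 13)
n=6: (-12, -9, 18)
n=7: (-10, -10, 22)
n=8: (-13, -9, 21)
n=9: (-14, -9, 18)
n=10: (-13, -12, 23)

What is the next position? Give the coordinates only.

(-11, -13, 27)

Step-to-step displacements: (-1, +0, -3), (+1, -3, +5), (+2, -1, +4), (-3, +1, -1), (-1, +0, -3), (+1, -3, +5), (+2, -1, +4), (-3, +1, -1), (-1, +0, -3), (+1, -3, +5) — a repeating cycle of length 4.
step 11: apply (+2, -1, +4) → (-11, -13, 27)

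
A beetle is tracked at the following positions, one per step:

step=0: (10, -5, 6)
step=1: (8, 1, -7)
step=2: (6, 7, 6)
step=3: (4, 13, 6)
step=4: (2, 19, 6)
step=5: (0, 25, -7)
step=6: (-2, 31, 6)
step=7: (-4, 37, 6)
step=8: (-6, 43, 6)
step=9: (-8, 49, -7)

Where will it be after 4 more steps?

(-16, 73, -7)

The first coordinate changes by -2 each step, so at step 13 it is 10 + 13·(-2) = -16.
The second coordinate changes by +6 each step, so at step 13 it is -5 + 13·(6) = 73.
The third coordinate repeats the cycle [6, -7, 6, 6] with period 4; step 13 mod 4 = 1, giving -7.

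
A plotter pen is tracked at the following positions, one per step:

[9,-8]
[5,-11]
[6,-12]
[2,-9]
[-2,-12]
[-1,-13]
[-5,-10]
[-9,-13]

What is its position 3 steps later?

The moves between consecutive positions are [-4,-3], [+1,-1], [-4,+3], [-4,-3], [+1,-1], [-4,+3], [-4,-3]; they repeat the 3-cycle [[-4,-3], [+1,-1], [-4,+3]].
step 8: apply [+1,-1] → [-8,-14]
step 9: apply [-4,+3] → [-12,-11]
step 10: apply [-4,-3] → [-16,-14]

[-16,-14]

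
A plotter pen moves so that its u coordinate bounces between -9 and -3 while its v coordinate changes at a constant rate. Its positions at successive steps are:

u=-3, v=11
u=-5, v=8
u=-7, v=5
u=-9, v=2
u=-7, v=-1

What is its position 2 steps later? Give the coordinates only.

The u coordinate reflects between -9 and -3, moving 2 per step.
  step 5: -7 → -5
  step 6: -5 → -3
The v coordinate changes by -3 each step: at step 6 it is -7.

u=-3, v=-7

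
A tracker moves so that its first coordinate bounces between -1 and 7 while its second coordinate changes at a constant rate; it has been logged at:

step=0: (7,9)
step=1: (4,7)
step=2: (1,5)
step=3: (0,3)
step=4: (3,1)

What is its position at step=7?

The first coordinate reflects between -1 and 7, moving 3 per step.
  step 5: 3 → 6
  step 6: 6 → 5
  step 7: 5 → 2
The second coordinate changes by -2 each step: at step 7 it is -5.

(2,-5)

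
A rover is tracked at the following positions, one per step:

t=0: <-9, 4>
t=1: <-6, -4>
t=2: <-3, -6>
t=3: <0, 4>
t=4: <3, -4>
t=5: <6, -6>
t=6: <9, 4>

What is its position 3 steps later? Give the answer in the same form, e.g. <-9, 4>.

<18, 4>

The first coordinate changes by +3 each step, so at step 9 it is -9 + 9·(3) = 18.
The second coordinate repeats the cycle [4, -4, -6] with period 3; step 9 mod 3 = 0, giving 4.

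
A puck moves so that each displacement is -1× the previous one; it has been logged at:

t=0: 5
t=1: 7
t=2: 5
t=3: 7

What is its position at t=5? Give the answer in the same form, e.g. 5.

7

Consecutive displacements +2, -2, +2 scale by a factor of -1 each step.
step 4: 7 − 2 → 5
step 5: 5 + 2 → 7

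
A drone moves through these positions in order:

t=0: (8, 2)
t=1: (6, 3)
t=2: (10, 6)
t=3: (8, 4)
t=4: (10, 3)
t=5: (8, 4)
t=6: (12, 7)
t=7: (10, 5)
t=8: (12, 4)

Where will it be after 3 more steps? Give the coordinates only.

The moves between consecutive positions are (-2, +1), (+4, +3), (-2, -2), (+2, -1), (-2, +1), (+4, +3), (-2, -2), (+2, -1); they repeat the 4-cycle [(-2, +1), (+4, +3), (-2, -2), (+2, -1)].
step 9: apply (-2, +1) → (10, 5)
step 10: apply (+4, +3) → (14, 8)
step 11: apply (-2, -2) → (12, 6)

(12, 6)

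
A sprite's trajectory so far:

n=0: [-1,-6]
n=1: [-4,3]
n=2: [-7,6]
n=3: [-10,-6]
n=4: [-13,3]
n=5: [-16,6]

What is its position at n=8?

[-25,6]

The first coordinate changes by -3 each step, so at step 8 it is -1 + 8·(-3) = -25.
The second coordinate repeats the cycle [-6, 3, 6] with period 3; step 8 mod 3 = 2, giving 6.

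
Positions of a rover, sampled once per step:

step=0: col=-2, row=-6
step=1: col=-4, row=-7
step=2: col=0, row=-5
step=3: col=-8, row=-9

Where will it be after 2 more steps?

col=-24, row=-17

The jumps are (-2, -1), (+4, +2), (-8, -4) — a geometric progression with ratio -2.
step 4: col=-8, row=-9 + (+16, +8) → col=8, row=-1
step 5: col=8, row=-1 + (-32, -16) → col=-24, row=-17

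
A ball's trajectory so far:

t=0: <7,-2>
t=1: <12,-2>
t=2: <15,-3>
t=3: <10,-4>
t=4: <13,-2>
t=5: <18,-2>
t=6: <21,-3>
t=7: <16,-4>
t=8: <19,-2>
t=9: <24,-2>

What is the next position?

<27,-3>

Step-to-step displacements: <+5,+0>, <+3,-1>, <-5,-1>, <+3,+2>, <+5,+0>, <+3,-1>, <-5,-1>, <+3,+2>, <+5,+0> — a repeating cycle of length 4.
step 10: apply <+3,-1> → <27,-3>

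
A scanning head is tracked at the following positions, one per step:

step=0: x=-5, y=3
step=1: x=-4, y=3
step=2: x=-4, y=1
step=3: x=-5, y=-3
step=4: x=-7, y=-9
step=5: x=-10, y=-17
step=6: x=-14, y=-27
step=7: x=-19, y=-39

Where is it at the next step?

Successive displacements: (+1, +0), (+0, -2), (-1, -4), (-2, -6), (-3, -8), (-4, -10), (-5, -12) — each changes by (-1, -2).
step 8: x=-19, y=-39 + (-6, -14) → x=-25, y=-53

x=-25, y=-53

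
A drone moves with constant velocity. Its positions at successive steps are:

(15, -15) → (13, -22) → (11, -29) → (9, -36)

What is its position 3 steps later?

(3, -57)

The position changes by (-2, -7) every step.
step 4: (9, -36) + (-2, -7) → (7, -43)
step 5: (7, -43) + (-2, -7) → (5, -50)
step 6: (5, -50) + (-2, -7) → (3, -57)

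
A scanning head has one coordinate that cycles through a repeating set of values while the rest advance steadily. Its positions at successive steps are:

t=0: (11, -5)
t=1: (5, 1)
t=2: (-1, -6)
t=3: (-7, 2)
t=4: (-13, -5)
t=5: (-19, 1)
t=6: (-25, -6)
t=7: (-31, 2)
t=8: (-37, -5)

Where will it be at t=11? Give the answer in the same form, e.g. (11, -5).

(-55, 2)

First: linear, -6 per step → -55 at step 11.
Second: cycles through -5, 1, -6, 2 every 4 steps. Step 11 lands at position 3 of the cycle → 2.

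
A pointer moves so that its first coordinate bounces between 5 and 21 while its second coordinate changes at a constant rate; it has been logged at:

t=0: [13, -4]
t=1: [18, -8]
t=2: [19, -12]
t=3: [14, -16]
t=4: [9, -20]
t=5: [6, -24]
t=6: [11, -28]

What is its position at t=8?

[21, -36]

The first coordinate reflects between 5 and 21, moving 5 per step.
  step 7: 11 → 16
  step 8: 16 → 21
The second coordinate changes by -4 each step: at step 8 it is -36.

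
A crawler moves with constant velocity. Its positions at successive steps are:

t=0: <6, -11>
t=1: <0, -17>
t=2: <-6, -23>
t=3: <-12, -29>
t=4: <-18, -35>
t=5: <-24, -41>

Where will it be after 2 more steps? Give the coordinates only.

<-36, -53>

Constant displacement of <-6, -6> per step.
step 6: <-24, -41> + <-6, -6> → <-30, -47>
step 7: <-30, -47> + <-6, -6> → <-36, -53>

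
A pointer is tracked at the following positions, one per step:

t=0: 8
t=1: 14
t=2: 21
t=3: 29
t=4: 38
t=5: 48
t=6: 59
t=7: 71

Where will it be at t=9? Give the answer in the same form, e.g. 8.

Successive displacements: +6, +7, +8, +9, +10, +11, +12 — each changes by +1.
step 8: 71 + 13 → 84
step 9: 84 + 14 → 98

98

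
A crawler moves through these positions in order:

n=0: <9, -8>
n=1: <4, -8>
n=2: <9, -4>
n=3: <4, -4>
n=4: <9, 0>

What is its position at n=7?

<4, 4>

Step-to-step displacements: <-5, +0>, <+5, +4>, <-5, +0>, <+5, +4> — a repeating cycle of length 2.
step 5: apply <-5, +0> → <4, 0>
step 6: apply <+5, +4> → <9, 4>
step 7: apply <-5, +0> → <4, 4>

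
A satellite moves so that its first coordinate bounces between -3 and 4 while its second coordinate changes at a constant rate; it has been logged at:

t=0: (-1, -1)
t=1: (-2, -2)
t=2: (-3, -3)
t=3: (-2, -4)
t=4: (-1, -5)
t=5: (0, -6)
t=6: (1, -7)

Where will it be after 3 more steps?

The first coordinate travels 1 per step and bounces off the walls at -3 and 4.
  step 7: 1 → 2
  step 8: 2 → 3
  step 9: 3 → 4
The second coordinate changes by -1 each step: at step 9 it is -10.

(4, -10)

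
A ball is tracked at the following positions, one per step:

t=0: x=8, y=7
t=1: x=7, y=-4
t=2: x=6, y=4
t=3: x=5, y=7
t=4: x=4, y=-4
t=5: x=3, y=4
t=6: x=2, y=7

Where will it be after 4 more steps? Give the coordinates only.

x=-2, y=-4

The x coordinate changes by -1 each step, so at step 10 it is 8 + 10·(-1) = -2.
The y coordinate repeats the cycle [7, -4, 4] with period 3; step 10 mod 3 = 1, giving -4.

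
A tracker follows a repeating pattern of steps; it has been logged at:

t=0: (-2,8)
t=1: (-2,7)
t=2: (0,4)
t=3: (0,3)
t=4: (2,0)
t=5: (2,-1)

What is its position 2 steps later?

(4,-5)

Differencing gives (+0,-1), (+2,-3), (+0,-1), (+2,-3), (+0,-1). This is the pattern (+0,-1), (+2,-3) repeated.
step 6: apply (+2,-3) → (4,-4)
step 7: apply (+0,-1) → (4,-5)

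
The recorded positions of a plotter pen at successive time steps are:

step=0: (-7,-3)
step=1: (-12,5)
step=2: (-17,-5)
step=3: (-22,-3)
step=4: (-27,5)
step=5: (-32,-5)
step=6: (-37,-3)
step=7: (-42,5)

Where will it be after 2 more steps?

The first coordinate changes by -5 each step, so at step 9 it is -7 + 9·(-5) = -52.
The second coordinate repeats the cycle [-3, 5, -5] with period 3; step 9 mod 3 = 0, giving -3.

(-52,-3)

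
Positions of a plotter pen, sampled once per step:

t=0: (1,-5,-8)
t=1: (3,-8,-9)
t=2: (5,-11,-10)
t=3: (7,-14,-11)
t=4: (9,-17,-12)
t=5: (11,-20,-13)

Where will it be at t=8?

Each step adds (+2,-3,-1) to the position.
step 6: (11,-20,-13) + (+2,-3,-1) → (13,-23,-14)
step 7: (13,-23,-14) + (+2,-3,-1) → (15,-26,-15)
step 8: (15,-26,-15) + (+2,-3,-1) → (17,-29,-16)

(17,-29,-16)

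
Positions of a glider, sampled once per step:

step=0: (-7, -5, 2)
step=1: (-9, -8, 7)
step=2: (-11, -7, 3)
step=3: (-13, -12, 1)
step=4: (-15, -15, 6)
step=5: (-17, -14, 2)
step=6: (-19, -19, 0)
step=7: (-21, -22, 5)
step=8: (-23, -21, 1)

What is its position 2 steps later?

The moves between consecutive positions are (-2, -3, +5), (-2, +1, -4), (-2, -5, -2), (-2, -3, +5), (-2, +1, -4), (-2, -5, -2), (-2, -3, +5), (-2, +1, -4); they repeat the 3-cycle [(-2, -3, +5), (-2, +1, -4), (-2, -5, -2)].
step 9: apply (-2, -5, -2) → (-25, -26, -1)
step 10: apply (-2, -3, +5) → (-27, -29, 4)

(-27, -29, 4)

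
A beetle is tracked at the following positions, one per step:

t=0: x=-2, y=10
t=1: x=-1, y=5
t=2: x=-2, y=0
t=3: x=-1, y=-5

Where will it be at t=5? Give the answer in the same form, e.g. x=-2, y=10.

x=-1, y=-15

The x coordinate repeats the cycle [-2, -1] with period 2; step 5 mod 2 = 1, giving -1.
The y coordinate changes by -5 each step, so at step 5 it is 10 + 5·(-5) = -15.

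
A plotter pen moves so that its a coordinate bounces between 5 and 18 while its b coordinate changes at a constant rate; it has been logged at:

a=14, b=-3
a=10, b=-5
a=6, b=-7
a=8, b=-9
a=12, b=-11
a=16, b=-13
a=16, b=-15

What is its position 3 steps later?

The a coordinate travels 4 per step and bounces off the walls at 5 and 18.
  step 7: 16 → 12
  step 8: 12 → 8
  step 9: 8 → 6
The b coordinate changes by -2 each step: at step 9 it is -21.

a=6, b=-21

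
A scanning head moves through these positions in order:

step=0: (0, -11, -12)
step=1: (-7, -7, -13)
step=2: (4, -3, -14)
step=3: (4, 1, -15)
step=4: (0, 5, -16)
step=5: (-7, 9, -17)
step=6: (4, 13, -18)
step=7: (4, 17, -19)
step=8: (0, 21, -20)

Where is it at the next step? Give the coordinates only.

(-7, 25, -21)

The first coordinate repeats the cycle [0, -7, 4, 4] with period 4; step 9 mod 4 = 1, giving -7.
The second coordinate changes by +4 each step, so at step 9 it is -11 + 9·(4) = 25.
The third coordinate changes by -1 each step, so at step 9 it is -12 + 9·(-1) = -21.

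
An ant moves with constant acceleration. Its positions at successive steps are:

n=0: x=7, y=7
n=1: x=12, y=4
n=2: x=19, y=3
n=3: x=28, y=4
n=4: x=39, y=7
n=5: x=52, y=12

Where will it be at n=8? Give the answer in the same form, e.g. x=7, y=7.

First differences are (+5,-3), (+7,-1), (+9,+1), (+11,+3), (+13,+5); their common second difference is (+2,+2) (constant acceleration).
step 6: x=52, y=12 + (+15,+7) → x=67, y=19
step 7: x=67, y=19 + (+17,+9) → x=84, y=28
step 8: x=84, y=28 + (+19,+11) → x=103, y=39

x=103, y=39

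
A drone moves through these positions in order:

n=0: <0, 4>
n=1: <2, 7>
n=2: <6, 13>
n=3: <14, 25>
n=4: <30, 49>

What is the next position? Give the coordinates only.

Step-to-step displacements: <+2, +3>, <+4, +6>, <+8, +12>, <+16, +24>; each is 2× the previous.
step 5: <30, 49> + <+32, +48> → <62, 97>

<62, 97>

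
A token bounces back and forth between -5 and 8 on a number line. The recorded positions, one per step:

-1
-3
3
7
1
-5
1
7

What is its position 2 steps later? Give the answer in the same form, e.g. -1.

-3

The value reflects between -5 and 8, moving 6 per step.
  step 8: 7 → 3
  step 9: 3 → -3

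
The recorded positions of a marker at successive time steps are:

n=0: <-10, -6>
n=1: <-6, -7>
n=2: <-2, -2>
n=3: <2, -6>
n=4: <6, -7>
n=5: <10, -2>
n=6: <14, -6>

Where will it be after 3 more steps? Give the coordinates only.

<26, -6>

The first coordinate changes by +4 each step, so at step 9 it is -10 + 9·(4) = 26.
The second coordinate repeats the cycle [-6, -7, -2] with period 3; step 9 mod 3 = 0, giving -6.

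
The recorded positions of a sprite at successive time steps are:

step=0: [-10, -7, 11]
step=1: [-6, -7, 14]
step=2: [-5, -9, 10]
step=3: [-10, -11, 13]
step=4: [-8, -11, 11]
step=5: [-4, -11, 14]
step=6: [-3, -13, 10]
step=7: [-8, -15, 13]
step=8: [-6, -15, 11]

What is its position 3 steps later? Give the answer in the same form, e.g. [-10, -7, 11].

Differencing gives [+4, +0, +3], [+1, -2, -4], [-5, -2, +3], [+2, +0, -2], [+4, +0, +3], [+1, -2, -4], [-5, -2, +3], [+2, +0, -2]. This is the pattern [+4, +0, +3], [+1, -2, -4], [-5, -2, +3], [+2, +0, -2] repeated.
step 9: apply [+4, +0, +3] → [-2, -15, 14]
step 10: apply [+1, -2, -4] → [-1, -17, 10]
step 11: apply [-5, -2, +3] → [-6, -19, 13]

[-6, -19, 13]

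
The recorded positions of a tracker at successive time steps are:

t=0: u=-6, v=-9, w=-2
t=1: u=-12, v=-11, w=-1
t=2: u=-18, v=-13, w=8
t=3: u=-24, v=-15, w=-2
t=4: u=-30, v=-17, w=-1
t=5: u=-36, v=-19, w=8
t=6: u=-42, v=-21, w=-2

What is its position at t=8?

U: linear, -6 per step → -54 at step 8.
V: linear, -2 per step → -25 at step 8.
W: cycles through -2, -1, 8 every 3 steps. Step 8 lands at position 2 of the cycle → 8.

u=-54, v=-25, w=8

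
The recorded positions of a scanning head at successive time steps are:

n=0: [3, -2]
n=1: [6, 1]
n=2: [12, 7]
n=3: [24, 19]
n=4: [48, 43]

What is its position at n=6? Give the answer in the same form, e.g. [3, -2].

Step-to-step displacements: [+3, +3], [+6, +6], [+12, +12], [+24, +24]; each is 2× the previous.
step 5: [48, 43] + [+48, +48] → [96, 91]
step 6: [96, 91] + [+96, +96] → [192, 187]

[192, 187]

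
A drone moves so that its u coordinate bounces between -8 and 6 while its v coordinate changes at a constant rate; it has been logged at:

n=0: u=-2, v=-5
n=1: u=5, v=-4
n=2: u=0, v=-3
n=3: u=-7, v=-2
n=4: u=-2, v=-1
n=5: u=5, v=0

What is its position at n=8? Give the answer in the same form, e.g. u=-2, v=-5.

The u coordinate reflects between -8 and 6, moving 7 per step.
  step 6: 5 → 0
  step 7: 0 → -7
  step 8: -7 → -2
The v coordinate changes by +1 each step: at step 8 it is 3.

u=-2, v=3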